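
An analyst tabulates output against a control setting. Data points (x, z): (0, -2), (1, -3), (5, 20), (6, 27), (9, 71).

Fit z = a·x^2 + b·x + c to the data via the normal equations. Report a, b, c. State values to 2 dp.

a = 1.00, b = -0.82, c = -2.43

The normal system MᵀM·[a, b, c]ᵀ = Mᵀz is [[8483, 1071, 143]; [1071, 143, 21]; [143, 21, 5]]·[a, b, c]ᵀ = [7220, 898, 113]ᵀ.
Row-reducing yields a = 16155/16226, b = -1901/2318, c = -19718/8113.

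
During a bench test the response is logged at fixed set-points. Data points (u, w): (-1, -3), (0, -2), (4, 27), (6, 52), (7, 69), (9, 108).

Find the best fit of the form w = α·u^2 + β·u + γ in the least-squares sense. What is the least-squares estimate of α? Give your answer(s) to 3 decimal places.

α = 1.041

XᵀX·[α, β, γ]ᵀ = Xᵀw reads: 10515·α + 1351·β + 183·γ = 14430;  1351·α + 183·β + 25·γ = 1878;  183·α + 25·β + 6·γ = 251.
Row-reducing yields α = 1099/1056, β = 981/352, γ = -73/48.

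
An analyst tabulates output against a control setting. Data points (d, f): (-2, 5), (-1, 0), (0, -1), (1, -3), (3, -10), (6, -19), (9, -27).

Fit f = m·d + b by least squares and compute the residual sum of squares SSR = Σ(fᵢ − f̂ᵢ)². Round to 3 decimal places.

Forming AᵀA = [[132, 16]; [16, 7]] and Aᵀf = [-400, -55]ᵀ gives AᵀA·[m, b]ᵀ = Aᵀf.
det = 132·7 − 16² = 668.
m = ((-400)·7 − 16·(-55))/668 = -480/167; b = (132·(-55) − 16·(-400))/668 = -215/167.
Residuals: 90/167, -265/167, 48/167, 194/167, -15/167, -78/167, 26/167; SSR = 750/167.

SSR = 4.491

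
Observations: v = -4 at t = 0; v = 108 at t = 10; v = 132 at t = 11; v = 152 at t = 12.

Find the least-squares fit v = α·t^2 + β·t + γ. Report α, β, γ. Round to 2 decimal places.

α = 0.88, β = 2.47, γ = -4.02

XᵀX·[α, β, γ]ᵀ = Xᵀv reads: 45377·α + 4059·β + 365·γ = 48660;  4059·α + 365·β + 33·γ = 4356;  365·α + 33·β + 4·γ = 388.
(Σt^2·t^2 = 45377, Σt^2·t = 4059, Σt^2 = 365, Σt·t = 365, Σt = 33, Σ1 = 4, Σt^2·v = 48660, Σt·v = 4356, Σv = 388.)
Row-reducing yields α = 9625/10891, β = 26895/10891, γ = -43738/10891.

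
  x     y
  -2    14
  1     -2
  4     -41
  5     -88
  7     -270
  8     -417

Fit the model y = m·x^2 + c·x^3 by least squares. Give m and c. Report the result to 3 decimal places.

m = 1.443, c = -0.994

Forming AᵀA = [[7395, 53693]; [53693, 399579]] and Aᵀy = [-42720, -319852]ᵀ gives AᵀA·[m, c]ᵀ = Aᵀy.
det = 7395·399579 − 53693² = 71948456.
m = ((-42720)·399579 − 53693·(-319852))/71948456 = 25949639/17987114; c = (7395·(-319852) − 53693·(-42720))/71948456 = -17885145/17987114.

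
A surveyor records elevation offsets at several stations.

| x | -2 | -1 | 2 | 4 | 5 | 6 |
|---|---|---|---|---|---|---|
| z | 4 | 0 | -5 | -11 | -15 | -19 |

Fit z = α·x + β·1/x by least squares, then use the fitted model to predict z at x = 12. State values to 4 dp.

ẑ = -37.5710

From the data, Σx·x = 86, Σx·1/x = 6, Σ1/x·1/x = 5869/3600.
For Mᵀz: Σx·z = -251, Σ1/x·z = -161/12.
Normal equations: [[86, 6]; [6, 5869/3600]]·[α, β]ᵀ = [-251, -161/12]ᵀ.
det = 86·(5869/3600) − 6² = 187567/1800.
α = ((-251)·(5869/3600) − 6·(-161/12))/(187567/1800) = -1183319/375134; β = (86·(-161/12) − 6·(-251))/(187567/1800) = 633900/187567.
At x = 12: ẑ = (-1183319/375134)·(12) + (633900/187567)·(1/12) = -7047089/187567.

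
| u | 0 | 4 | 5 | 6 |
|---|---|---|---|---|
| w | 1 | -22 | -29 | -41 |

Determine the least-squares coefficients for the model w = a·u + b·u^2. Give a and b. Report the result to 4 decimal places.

The normal equations are: 77·a + 405·b = -479;  405·a + 2177·b = -2553.
(Σu·u = 77, Σu·u^2 = 405, Σu^2·u^2 = 2177, Σu·w = -479, Σu^2·w = -2553.)
det = 77·2177 − 405² = 3604.
a = ((-479)·2177 − 405·(-2553))/3604 = -4409/1802; b = (77·(-2553) − 405·(-479))/3604 = -1293/1802.

a = -2.4467, b = -0.7175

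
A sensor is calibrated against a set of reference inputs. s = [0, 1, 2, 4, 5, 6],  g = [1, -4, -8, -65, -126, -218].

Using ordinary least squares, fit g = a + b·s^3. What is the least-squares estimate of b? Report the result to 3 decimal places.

b = -1.006

Compute the Gram sums: Σ1 = 6, Σs^3 = 414, Σs^3·s^3 = 66442.
For Aᵀg: Σg = -420, Σs^3·g = -67066.
AᵀA·[a, b]ᵀ = Aᵀg becomes [[6, 414]; [414, 66442]]·[a, b]ᵀ = [-420, -67066]ᵀ.
Δ = 6·66442 − 414² = 227256.
a = ((-420)·66442 − 414·(-67066))/227256 = -11693/18938; b = (6·(-67066) − 414·(-420))/227256 = -19043/18938.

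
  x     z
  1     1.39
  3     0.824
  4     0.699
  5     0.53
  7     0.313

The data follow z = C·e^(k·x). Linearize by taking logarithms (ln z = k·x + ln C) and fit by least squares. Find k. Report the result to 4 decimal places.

Let Y = ln z. Fitting Y = k·x + ln C by least squares:
Σx = 20.0000, Σ(x)² = 100.0000, Σln z = -2.0188, Σx·ln z = -12.9891.
Normal system: [[100.0000, 20.0000]; [20.0000, 5]]·[k, ln C]ᵀ = [-12.9891, -2.0188]ᵀ.
Slope k = (n·Σx·ln z − Σx·Σln z)/(n·Σ(x)² − (Σx)²) = (5·-12.9891 − 20.0000·-2.0188)/100.0000 = -0.24569; ln C = (Σln z − k·Σx)/n = 0.57901.

k = -0.2457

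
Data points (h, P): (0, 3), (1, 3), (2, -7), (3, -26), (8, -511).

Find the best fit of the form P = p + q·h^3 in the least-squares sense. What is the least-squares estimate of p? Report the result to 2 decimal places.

p = 2.29

From the data, Σ1 = 5, Σh^3 = 548, Σh^3·h^3 = 262938.
Right-hand side: ΣP = -538, Σh^3·P = -262387.
So XᵀX·[p, q]ᵀ = XᵀP: [[5, 548]; [548, 262938]]·[p, q]ᵀ = [-538, -262387]ᵀ.
Δ = 5·262938 − 548² = 1014386.
p = ((-538)·262938 − 548·(-262387))/1014386 = 1163716/507193; q = (5·(-262387) − 548·(-538))/1014386 = -1017111/1014386.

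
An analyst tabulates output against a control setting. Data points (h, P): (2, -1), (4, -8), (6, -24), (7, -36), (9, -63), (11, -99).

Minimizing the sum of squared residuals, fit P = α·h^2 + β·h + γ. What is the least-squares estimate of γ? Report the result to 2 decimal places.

γ = -1.03

Entries of AᵀA: Σh^2·h^2 = 25171, Σh^2·h = 2691, Σh^2 = 307, Σh·h = 307, Σh = 39, Σ1 = 6.
For AᵀP: Σh^2·P = -19842, Σh·P = -2086, ΣP = -231.
Normal equations: [[25171, 2691, 307]; [2691, 307, 39]; [307, 39, 6]]·[α, β, γ]ᵀ = [-19842, -2086, -231]ᵀ.
Inverting the 3×3 Gram matrix, [α, β, γ]ᵀ = [-159/158, 36467/16906, -8709/8453]ᵀ.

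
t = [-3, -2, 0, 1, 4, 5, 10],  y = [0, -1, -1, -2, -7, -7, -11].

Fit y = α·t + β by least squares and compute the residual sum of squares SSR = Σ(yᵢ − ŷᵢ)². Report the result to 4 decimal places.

Forming AᵀA = [[155, 15]; [15, 7]] and Aᵀy = [-173, -29]ᵀ gives AᵀA·[α, β]ᵀ = Aᵀy.
Δ = 155·7 − 15² = 860.
α = ((-173)·7 − 15·(-29))/860 = -194/215; β = (155·(-29) − 15·(-173))/860 = -95/43.
Residuals: -107/215, -128/215, 52/43, 239/215, -254/215, -12/43, 10/43; SSR = 1038/215.

SSR = 4.8279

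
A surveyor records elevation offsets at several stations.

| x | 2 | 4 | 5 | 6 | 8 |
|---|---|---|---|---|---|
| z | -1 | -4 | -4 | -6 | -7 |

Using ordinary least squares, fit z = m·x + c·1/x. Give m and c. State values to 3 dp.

Normal-equation sums: Σx·x = 145, Σx·1/x = 5, Σ1/x·1/x = 5701/14400.
Right-hand side: Σx·z = -130, Σ1/x·z = -167/40.
Eliminating c: (5701/14400)·(row 1) − 5·(row 2) gives (93329/2880)·m = (5701/14400)·(-130) − 5·(-167/40) = -44053/1440, so m = -88106/93329.
Then c = ((-167/40) − 5·(-88106/93329))/(5701/14400) = 128520/93329.

m = -0.944, c = 1.377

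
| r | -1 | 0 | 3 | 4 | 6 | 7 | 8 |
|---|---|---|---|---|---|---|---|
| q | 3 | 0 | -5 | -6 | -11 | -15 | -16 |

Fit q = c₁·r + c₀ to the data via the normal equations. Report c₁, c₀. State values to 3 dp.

c₁ = -2.091, c₀ = 0.921

Normal-equation sums: Σr·r = 175, Σr = 27, Σ1 = 7.
Moment sums: Σr·q = -341, Σq = -50.
Normal equations: [[175, 27]; [27, 7]]·[c₁, c₀]ᵀ = [-341, -50]ᵀ.
Eliminating c₀: 7·(row 1) − 27·(row 2) gives 496·c₁ = 7·(-341) − 27·(-50) = -1037, so c₁ = -1037/496.
Then c₀ = ((-50) − 27·(-1037/496))/7 = 457/496.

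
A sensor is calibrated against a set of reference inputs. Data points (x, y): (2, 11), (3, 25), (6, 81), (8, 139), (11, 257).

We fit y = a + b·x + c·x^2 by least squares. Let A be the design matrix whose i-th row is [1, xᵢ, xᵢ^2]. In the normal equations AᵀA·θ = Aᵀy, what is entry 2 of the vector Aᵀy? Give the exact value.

4522

Entry 2 ↔ basis x, so (Aᵀy)_{2} = Σᵢ (x)·yᵢ = (2)·(11) + (3)·(25) + (6)·(81) + (8)·(139) + (11)·(257) = 4522.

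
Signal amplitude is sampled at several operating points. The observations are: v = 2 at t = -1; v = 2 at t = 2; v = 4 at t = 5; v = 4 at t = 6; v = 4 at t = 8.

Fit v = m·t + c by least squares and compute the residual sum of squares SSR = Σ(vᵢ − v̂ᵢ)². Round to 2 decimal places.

Forming MᵀM = [[130, 20]; [20, 5]] and Mᵀv = [78, 16]ᵀ gives MᵀM·[m, c]ᵀ = Mᵀv.
Eliminating c: 5·(row 1) − 20·(row 2) gives 250·m = 5·78 − 20·16 = 70, so m = 7/25.
Then c = (16 − 20·(7/25))/5 = 52/25.
Residuals: 1/5, -16/25, 13/25, 6/25, -8/25; SSR = 22/25.

SSR = 0.88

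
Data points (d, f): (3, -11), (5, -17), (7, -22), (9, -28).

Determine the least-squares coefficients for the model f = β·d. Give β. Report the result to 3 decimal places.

XᵀX·[β]ᵀ = Xᵀf reads: 164·β = -524.
(Σd·d = 164, Σd·f = -524.)
Hence β = -524 / 164 ≈ -3.19512.

β = -3.195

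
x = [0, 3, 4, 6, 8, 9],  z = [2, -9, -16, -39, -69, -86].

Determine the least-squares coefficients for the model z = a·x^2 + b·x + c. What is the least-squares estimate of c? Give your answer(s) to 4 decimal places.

Entries of MᵀM: Σx^2·x^2 = 12290, Σx^2·x = 1548, Σx^2 = 206, Σx·x = 206, Σx = 30, Σ1 = 6.
Right-hand side: Σx^2·z = -13123, Σx·z = -1651, Σz = -217.
So MᵀM·[a, b, c]ᵀ = Mᵀz: [[12290, 1548, 206]; [1548, 206, 30]; [206, 30, 6]]·[a, b, c]ᵀ = [-13123, -1651, -217]ᵀ.
Row-reducing yields a = -2623/2555, b = -223/365, c = 10911/5110.

c = 2.1352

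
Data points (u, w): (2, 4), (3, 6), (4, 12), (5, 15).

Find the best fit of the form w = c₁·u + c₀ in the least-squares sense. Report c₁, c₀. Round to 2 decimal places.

c₁ = 3.90, c₀ = -4.40

Normal-equation sums: Σu·u = 54, Σu = 14, Σ1 = 4.
For Mᵀw: Σu·w = 149, Σw = 37.
So MᵀM·[c₁, c₀]ᵀ = Mᵀw: [[54, 14]; [14, 4]]·[c₁, c₀]ᵀ = [149, 37]ᵀ.
Δ = 54·4 − 14² = 20.
c₁ = (149·4 − 14·37)/20 = 39/10; c₀ = (54·37 − 14·149)/20 = -22/5.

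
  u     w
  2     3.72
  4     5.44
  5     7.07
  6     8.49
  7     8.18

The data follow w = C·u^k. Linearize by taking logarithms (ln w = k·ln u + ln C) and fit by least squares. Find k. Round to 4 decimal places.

k = 0.6862

Let Y = ln w. Fitting Y = k·ln u + ln C by least squares:
AᵀA = [[11.9895, 7.4265]; [7.4265, 5]], rhs = [14.3286, 9.2039]ᵀ  (here Σln u = 7.4265, Σ(ln u)² = 11.9895, Σln w = 9.2039, Σln u·ln w = 14.3286).
Slope k = (n·Σln u·ln w − Σln u·Σln w)/(n·Σ(ln u)² − (Σln u)²) = (5·14.3286 − 7.4265·9.2039)/4.7940 = 0.68616; ln C = (Σln w − k·Σln u)/n = 0.82163.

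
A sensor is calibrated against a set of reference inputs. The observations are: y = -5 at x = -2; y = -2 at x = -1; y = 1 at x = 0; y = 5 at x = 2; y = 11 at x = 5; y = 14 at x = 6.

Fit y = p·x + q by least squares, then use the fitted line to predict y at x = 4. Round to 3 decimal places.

From the data, Σx·x = 70, Σx = 10, Σ1 = 6.
Moment sums: Σx·y = 161, Σy = 24.
AᵀA·[p, q]ᵀ = Aᵀy becomes [[70, 10]; [10, 6]]·[p, q]ᵀ = [161, 24]ᵀ.
Eliminating q: 6·(row 1) − 10·(row 2) gives 320·p = 6·161 − 10·24 = 726, so p = 363/160.
Then q = (24 − 10·(363/160))/6 = 7/32.
At x = 4: ŷ = (363/160)·(4) + (7/32)·(1) = 1487/160.

ŷ = 9.294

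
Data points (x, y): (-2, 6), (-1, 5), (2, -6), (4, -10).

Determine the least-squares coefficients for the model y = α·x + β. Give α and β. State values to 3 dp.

Entries of MᵀM: Σx·x = 25, Σx = 3, Σ1 = 4.
Right-hand side: Σx·y = -69, Σy = -5.
So MᵀM·[α, β]ᵀ = Mᵀy: [[25, 3]; [3, 4]]·[α, β]ᵀ = [-69, -5]ᵀ.
Δ = 25·4 − 3² = 91.
α = ((-69)·4 − 3·(-5))/91 = -261/91; β = (25·(-5) − 3·(-69))/91 = 82/91.

α = -2.868, β = 0.901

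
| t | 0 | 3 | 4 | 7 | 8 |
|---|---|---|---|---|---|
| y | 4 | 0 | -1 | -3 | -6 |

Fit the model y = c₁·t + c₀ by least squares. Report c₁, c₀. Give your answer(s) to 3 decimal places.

c₁ = -1.131, c₀ = 3.777

The normal equations are: 138·c₁ + 22·c₀ = -73;  22·c₁ + 5·c₀ = -6.
(Σt·t = 138, Σt = 22, Σ1 = 5, Σt·y = -73, Σy = -6.)
Δ = 138·5 − 22² = 206.
c₁ = ((-73)·5 − 22·(-6))/206 = -233/206; c₀ = (138·(-6) − 22·(-73))/206 = 389/103.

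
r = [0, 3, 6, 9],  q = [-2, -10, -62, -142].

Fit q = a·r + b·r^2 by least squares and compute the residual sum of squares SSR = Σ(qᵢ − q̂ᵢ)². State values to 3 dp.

From the data, Σr·r = 126, Σr·r^2 = 972, Σr^2·r^2 = 7938.
Right-hand side: Σr·q = -1680, Σr^2·q = -13824.
Normal equations: [[126, 972]; [972, 7938]]·[a, b]ᵀ = [-1680, -13824]ᵀ.
Δ = 126·7938 − 972² = 55404.
a = ((-1680)·7938 − 972·(-13824))/55404 = 104/57; b = (126·(-13824) − 972·(-1680))/55404 = -112/57.
Residuals: -2, 42/19, -42/19, 14/19; SSR = 272/19.

SSR = 14.316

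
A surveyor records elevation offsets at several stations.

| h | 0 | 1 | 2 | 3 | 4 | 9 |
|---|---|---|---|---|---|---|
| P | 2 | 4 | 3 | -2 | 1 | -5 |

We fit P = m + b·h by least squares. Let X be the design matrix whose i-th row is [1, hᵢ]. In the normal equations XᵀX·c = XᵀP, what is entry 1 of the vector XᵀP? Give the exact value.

3

Entry 1 ↔ basis 1, so (XᵀP)_{1} = Σᵢ Pᵢ = (1)·(2) + (1)·(4) + (1)·(3) + (1)·(-2) + (1)·(1) + (1)·(-5) = 3.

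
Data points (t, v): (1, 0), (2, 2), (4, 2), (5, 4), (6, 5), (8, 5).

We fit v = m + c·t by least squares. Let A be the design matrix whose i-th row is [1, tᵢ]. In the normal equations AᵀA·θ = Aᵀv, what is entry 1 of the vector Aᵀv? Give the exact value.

18

Entry 1 ↔ basis 1, so (Aᵀv)_{1} = Σᵢ vᵢ = (1)·(0) + (1)·(2) + (1)·(2) + (1)·(4) + (1)·(5) + (1)·(5) = 18.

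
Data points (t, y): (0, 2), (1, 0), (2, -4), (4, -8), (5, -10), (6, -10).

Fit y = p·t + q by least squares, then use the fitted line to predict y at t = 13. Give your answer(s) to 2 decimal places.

The normal system MᵀM·[p, q]ᵀ = Mᵀy is [[82, 18]; [18, 6]]·[p, q]ᵀ = [-150, -30]ᵀ.
det = 82·6 − 18² = 168.
p = ((-150)·6 − 18·(-30))/168 = -15/7; q = (82·(-30) − 18·(-150))/168 = 10/7.
At t = 13: ŷ = (-15/7)·(13) + (10/7)·(1) = -185/7.

ŷ = -26.43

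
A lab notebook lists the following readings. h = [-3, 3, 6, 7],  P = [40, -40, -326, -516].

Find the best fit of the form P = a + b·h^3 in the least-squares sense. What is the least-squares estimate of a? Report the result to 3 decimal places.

Setting ∂/∂a … = 0 gives: 4·a + 559·b = -842;  559·a + 165763·b = -249564.
Eliminating b: 165763·(row 1) − 559·(row 2) gives 350571·a = 165763·(-842) − 559·(-249564) = -66170, so a = -5090/26967.
Then b = ((-249564) − 559·(-5090/26967))/165763 = -527578/350571.

a = -0.189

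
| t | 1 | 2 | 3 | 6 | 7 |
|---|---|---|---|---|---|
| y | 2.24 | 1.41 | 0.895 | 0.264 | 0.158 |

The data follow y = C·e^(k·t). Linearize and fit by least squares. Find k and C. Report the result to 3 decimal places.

Let Y = ln y. Fitting Y = k·t + ln C by least squares:
XᵀX = [[99.0000, 19.0000]; [19.0000, 5]], rhs = [-19.7461, -2.1378]ᵀ  (here Σt = 19.0000, Σ(t)² = 99.0000, Σln y = -2.1378, Σt·ln y = -19.7461).
Solving (det = 134.0000): k = -0.43367, ln C = 1.22038, so C = exp(1.22038) = 3.38846.

k = -0.434, C = 3.388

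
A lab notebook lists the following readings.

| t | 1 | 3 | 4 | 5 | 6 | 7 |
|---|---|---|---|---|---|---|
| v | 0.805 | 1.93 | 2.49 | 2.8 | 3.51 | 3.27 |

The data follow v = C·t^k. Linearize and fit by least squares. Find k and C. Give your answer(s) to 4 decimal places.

Let Y = ln v. Fitting Y = k·ln t + ln C by least squares:
Over the data: Σln t = 7.8320, Σ(ln t)² = 12.7160, Σln v = 4.8229, Σln t·ln v = 8.1994.
Normal system: [[12.7160, 7.8320]; [7.8320, 6]]·[k, ln C]ᵀ = [8.1994, 4.8229]ᵀ.
Solving (det = 14.9557): k = 0.76381, ln C = -0.19322, so C = exp(-0.19322) = 0.82430.

k = 0.7638, C = 0.8243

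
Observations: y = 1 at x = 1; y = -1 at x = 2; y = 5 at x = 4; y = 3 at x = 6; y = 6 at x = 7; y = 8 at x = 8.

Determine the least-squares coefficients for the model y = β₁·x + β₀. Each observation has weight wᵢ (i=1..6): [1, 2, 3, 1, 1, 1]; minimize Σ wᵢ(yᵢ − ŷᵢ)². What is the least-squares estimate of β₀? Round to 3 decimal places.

β₀ = -1.200

Entries of MᵀWM: Σwᵢ·x·x = 206, Σwᵢ·x = 38, Σwᵢ·1 = 9.
For MᵀWy: Σwᵢ·x·y = 181, Σwᵢ·y = 31.
Eliminating β₀: 9·(row 1) − 38·(row 2) gives 410·β₁ = 9·181 − 38·31 = 451, so β₁ = 11/10.
Then β₀ = (31 − 38·(11/10))/9 = -6/5.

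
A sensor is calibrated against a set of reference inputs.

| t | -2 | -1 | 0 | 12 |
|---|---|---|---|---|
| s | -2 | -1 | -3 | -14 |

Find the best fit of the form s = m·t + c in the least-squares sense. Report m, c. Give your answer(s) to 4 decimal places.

Forming AᵀA = [[149, 9]; [9, 4]] and Aᵀs = [-163, -20]ᵀ gives AᵀA·[m, c]ᵀ = Aᵀs.
Δ = 149·4 − 9² = 515.
m = ((-163)·4 − 9·(-20))/515 = -472/515; c = (149·(-20) − 9·(-163))/515 = -1513/515.

m = -0.9165, c = -2.9379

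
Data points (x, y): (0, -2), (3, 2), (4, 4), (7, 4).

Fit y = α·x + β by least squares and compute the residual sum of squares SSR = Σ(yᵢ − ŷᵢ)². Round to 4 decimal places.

SSR = 4.6400

Sums needed: Σx·x = 74, Σx = 14, Σ1 = 4.
Right-hand side: Σx·y = 50, Σy = 8.
So AᵀA·[α, β]ᵀ = Aᵀy: [[74, 14]; [14, 4]]·[α, β]ᵀ = [50, 8]ᵀ.
Δ = 74·4 − 14² = 100.
α = (50·4 − 14·8)/100 = 22/25; β = (74·8 − 14·50)/100 = -27/25.
Residuals: -23/25, 11/25, 39/25, -27/25; SSR = 116/25.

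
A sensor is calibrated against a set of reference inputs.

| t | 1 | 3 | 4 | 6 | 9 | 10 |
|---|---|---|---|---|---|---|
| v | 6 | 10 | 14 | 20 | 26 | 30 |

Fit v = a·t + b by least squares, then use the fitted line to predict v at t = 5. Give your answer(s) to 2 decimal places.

v̂ = 16.34

Compute the Gram sums: Σt·t = 243, Σt = 33, Σ1 = 6.
Right-hand side: Σt·v = 746, Σv = 106.
Normal equations: [[243, 33]; [33, 6]]·[a, b]ᵀ = [746, 106]ᵀ.
det = 243·6 − 33² = 369.
a = (746·6 − 33·106)/369 = 326/123; b = (243·106 − 33·746)/369 = 380/123.
At t = 5: v̂ = (326/123)·(5) + (380/123)·(1) = 670/41.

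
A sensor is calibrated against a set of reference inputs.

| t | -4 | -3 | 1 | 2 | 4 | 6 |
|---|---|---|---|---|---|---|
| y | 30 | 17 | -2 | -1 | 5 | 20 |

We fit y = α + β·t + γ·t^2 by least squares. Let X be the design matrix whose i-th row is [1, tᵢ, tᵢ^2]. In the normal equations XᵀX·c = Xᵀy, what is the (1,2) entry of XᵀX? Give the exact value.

6

Row 1 ↔ basis 1, column 2 ↔ basis t, so (XᵀX)_{1,2} = Σᵢ t = (1)·(-4) + (1)·(-3) + (1)·(1) + (1)·(2) + (1)·(4) + (1)·(6) = 6.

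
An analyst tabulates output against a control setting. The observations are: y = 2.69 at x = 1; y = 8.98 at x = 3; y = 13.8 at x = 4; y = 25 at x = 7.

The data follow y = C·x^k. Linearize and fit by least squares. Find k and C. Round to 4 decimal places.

k = 1.1524, C = 2.6658

With ln yᵢ as the transformed response and ln xᵢ as the regressor:
Σln x = 4.4308, Σ(ln x)² = 6.9153, Σln y = 9.0281, Σln x·ln y = 12.3137.
Normal system: [[6.9153, 4.4308]; [4.4308, 4]]·[k, ln C]ᵀ = [12.3137, 9.0281]ᵀ.
Solving (det = 8.0292): k = 1.15240, ln C = 0.98050, so C = exp(0.98050) = 2.66579.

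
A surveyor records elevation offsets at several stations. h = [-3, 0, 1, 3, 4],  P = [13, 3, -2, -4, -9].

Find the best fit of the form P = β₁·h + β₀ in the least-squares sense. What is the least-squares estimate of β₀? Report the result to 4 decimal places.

β₀ = 3.2000

The normal equations are: 35·β₁ + 5·β₀ = -89;  5·β₁ + 5·β₀ = 1.
det = 35·5 − 5² = 150.
β₁ = ((-89)·5 − 5·1)/150 = -3; β₀ = (35·1 − 5·(-89))/150 = 16/5.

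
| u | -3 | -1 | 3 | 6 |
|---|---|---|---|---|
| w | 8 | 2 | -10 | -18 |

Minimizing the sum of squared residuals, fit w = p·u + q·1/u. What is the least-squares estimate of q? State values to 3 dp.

q = 0.967

Entries of AᵀA: Σu·u = 55, Σu·1/u = 4, Σ1/u·1/u = 5/4.
For Aᵀw: Σu·w = -164, Σ1/u·w = -11.
So AᵀA·[p, q]ᵀ = Aᵀw: [[55, 4]; [4, 5/4]]·[p, q]ᵀ = [-164, -11]ᵀ.
det = 55·(5/4) − 4² = 211/4.
p = ((-164)·(5/4) − 4·(-11))/(211/4) = -644/211; q = (55·(-11) − 4·(-164))/(211/4) = 204/211.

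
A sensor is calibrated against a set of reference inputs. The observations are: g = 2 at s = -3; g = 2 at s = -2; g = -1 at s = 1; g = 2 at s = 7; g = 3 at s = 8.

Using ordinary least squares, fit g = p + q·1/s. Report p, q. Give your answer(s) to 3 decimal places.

The normal equations are: 5·p + (73/168)·q = 8;  (73/168)·p + (39433/28224)·q = -337/168.
(Σ1 = 5, Σ1/s = 73/168, Σ1/s·1/s = 39433/28224, Σg = 8, Σ1/s·g = -337/168.)
Δ = 5·(39433/28224) − (73/168)² = 47959/7056.
p = (8·(39433/28224) − (73/168)·(-337/168))/(47959/7056) = 340065/191836; q = (5·(-337/168) − (73/168)·8)/(47959/7056) = -95298/47959.

p = 1.773, q = -1.987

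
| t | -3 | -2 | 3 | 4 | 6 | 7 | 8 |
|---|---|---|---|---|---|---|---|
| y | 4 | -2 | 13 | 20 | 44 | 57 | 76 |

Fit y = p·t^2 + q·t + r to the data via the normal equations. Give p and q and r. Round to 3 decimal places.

p = 1.018, q = 1.467, r = -1.738

With design matrix M, MᵀM = [[8227, 1127, 187]; [1127, 187, 23]; [187, 23, 7]] and Mᵀy = [9706, 1382, 212]ᵀ.
Inverting the 3×3 Gram matrix, [p, q, r]ᵀ = [278/273, 267/182, -73/42]ᵀ.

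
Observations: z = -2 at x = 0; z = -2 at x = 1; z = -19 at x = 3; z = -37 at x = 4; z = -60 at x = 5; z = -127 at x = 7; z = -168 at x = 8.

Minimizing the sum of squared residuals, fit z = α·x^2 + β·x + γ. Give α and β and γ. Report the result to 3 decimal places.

Sums needed: Σx^2·x^2 = 7460, Σx^2·x = 1072, Σx^2 = 164, Σx·x = 164, Σx = 28, Σ1 = 7.
And Σx^2·z = -19240, Σx·z = -2740, Σz = -415.
Row-reducing yields α = -1535/507, β = 1750/507, γ = -365/169.

α = -3.028, β = 3.452, γ = -2.160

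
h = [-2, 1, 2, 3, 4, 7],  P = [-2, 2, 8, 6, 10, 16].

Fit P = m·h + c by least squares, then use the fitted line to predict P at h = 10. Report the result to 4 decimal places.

With design matrix A, AᵀA = [[83, 15]; [15, 6]] and AᵀP = [192, 40]ᵀ.
Eliminating c: 6·(row 1) − 15·(row 2) gives 273·m = 6·192 − 15·40 = 552, so m = 184/91.
Then c = (40 − 15·(184/91))/6 = 440/273.
At h = 10: P̂ = (184/91)·(10) + (440/273)·(1) = 5960/273.

P̂ = 21.8315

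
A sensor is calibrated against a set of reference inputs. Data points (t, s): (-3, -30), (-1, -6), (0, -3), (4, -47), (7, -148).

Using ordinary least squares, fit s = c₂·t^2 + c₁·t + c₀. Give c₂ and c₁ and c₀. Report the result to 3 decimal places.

Sums needed: Σt^2·t^2 = 2739, Σt^2·t = 379, Σt^2 = 75, Σt·t = 75, Σt = 7, Σ1 = 5.
Moment sums: Σt^2·s = -8280, Σt·s = -1128, Σs = -234.
So AᵀA·[c₂, c₁, c₀]ᵀ = Aᵀs: [[2739, 379, 75]; [379, 75, 7]; [75, 7, 5]]·[c₂, c₁, c₀]ᵀ = [-8280, -1128, -234]ᵀ.
Inverting the 3×3 Gram matrix, [c₂, c₁, c₀]ᵀ = [-57309/18848, 9459/18848, -17847/9424]ᵀ.

c₂ = -3.041, c₁ = 0.502, c₀ = -1.894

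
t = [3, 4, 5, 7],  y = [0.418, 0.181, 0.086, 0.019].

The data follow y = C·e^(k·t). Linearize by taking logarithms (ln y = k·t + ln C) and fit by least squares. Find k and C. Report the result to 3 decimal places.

Let Y = ln y. Fitting Y = k·t + ln C by least squares:
Σt = 19.0000, Σ(t)² = 99.0000, Σln y = -8.9983, Σt·ln y = -49.4641.
Equations: 99.0000·k + 19.0000·ln C = -49.4641;  19.0000·k + 4·ln C = -8.9983.
Δ = 99.0000·4 − (19.0000)² = 35.0000; k = (-49.4641·4 − 19.0000·-8.9983)/35.0000 = -0.76827, ln C = (99.0000·-8.9983 − 19.0000·-49.4641)/35.0000 = 1.39973, so C = exp(1.39973) = 4.05412.

k = -0.768, C = 4.054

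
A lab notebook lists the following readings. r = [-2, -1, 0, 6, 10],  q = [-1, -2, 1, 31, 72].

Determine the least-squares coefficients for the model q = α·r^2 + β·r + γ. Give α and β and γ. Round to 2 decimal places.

Setting ∂/∂α … = 0 gives: 11313·α + 1207·β + 141·γ = 8310;  1207·α + 141·β + 13·γ = 910;  141·α + 13·β + 5·γ = 101.
(Σr^2·r^2 = 11313, Σr^2·r = 1207, Σr^2 = 141, Σr·r = 141, Σr = 13, Σ1 = 5, Σr^2·q = 8310, Σr·q = 910, Σq = 101.)
Inverting the 3×3 Gram matrix, [α, β, γ]ᵀ = [103575/200582, 399369/200582, 46291/100291]ᵀ.

α = 0.52, β = 1.99, γ = 0.46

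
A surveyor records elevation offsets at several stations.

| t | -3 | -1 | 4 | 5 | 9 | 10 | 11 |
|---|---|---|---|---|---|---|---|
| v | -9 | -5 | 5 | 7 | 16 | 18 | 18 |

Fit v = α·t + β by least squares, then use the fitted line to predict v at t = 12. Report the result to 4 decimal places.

Entries of MᵀM: Σt·t = 353, Σt = 35, Σ1 = 7.
And Σt·v = 609, Σv = 50.
MᵀM·[α, β]ᵀ = Mᵀv becomes [[353, 35]; [35, 7]]·[α, β]ᵀ = [609, 50]ᵀ.
Δ = 353·7 − 35² = 1246.
α = (609·7 − 35·50)/1246 = 359/178; β = (353·50 − 35·609)/1246 = -3665/1246.
At t = 12: v̂ = (359/178)·(12) + (-3665/1246)·(1) = 26491/1246.

v̂ = 21.2608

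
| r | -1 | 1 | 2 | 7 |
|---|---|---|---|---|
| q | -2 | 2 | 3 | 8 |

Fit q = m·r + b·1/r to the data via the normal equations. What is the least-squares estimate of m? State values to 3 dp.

m = 1.132

Forming MᵀM = [[55, 4]; [4, 445/196]] and Mᵀq = [66, 93/14]ᵀ gives MᵀM·[m, b]ᵀ = Mᵀq.
det = 55·(445/196) − 4² = 21339/196.
m = (66·(445/196) − 4·(93/14))/(21339/196) = 8054/7113; b = (55·(93/14) − 4·66)/(21339/196) = 6622/7113.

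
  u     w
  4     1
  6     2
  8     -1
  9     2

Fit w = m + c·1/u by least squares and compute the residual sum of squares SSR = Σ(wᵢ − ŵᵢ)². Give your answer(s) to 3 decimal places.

Setting ∂/∂m … = 0 gives: 4·m + (47/72)·c = 4;  (47/72)·m + (613/5184)·c = 49/72.
Determinant 4·(613/5184) − (47/72)² = 3/64.
m = (4·(613/5184) − (47/72)·(49/72))/(3/64) = 149/243; c = (4·(49/72) − (47/72)·4)/(3/64) = 64/27.
Residuals: -50/243, 241/243, -464/243, 91/81; SSR = 1442/243.

SSR = 5.934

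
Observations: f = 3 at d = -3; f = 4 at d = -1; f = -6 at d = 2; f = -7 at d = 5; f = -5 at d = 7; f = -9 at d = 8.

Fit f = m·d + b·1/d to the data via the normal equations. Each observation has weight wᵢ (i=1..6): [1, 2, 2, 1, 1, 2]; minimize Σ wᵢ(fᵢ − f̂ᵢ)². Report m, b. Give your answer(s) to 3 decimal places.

With design matrix A, AᵀWA = [[221, 9]; [9, 953537/352800]] and AᵀWf = [-255, -2711/140]ᵀ.
det = 221·(953537/352800) − 9² = 182154877/352800.
m = ((-255)·(953537/352800) − 9·(-2711/140))/(182154877/352800) = -181666455/182154877; b = (221·(-2711/140) − 9·(-255))/(182154877/352800) = -700134120/182154877.

m = -0.997, b = -3.844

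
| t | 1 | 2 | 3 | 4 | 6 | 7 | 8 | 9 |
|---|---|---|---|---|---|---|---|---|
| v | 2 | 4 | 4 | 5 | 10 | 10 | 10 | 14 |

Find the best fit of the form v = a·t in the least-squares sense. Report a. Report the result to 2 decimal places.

a = 1.45

Setting ∂/∂a … = 0 gives: 260·a = 378.
(Σt·t = 260, Σt·v = 378.)
Hence a = 378 / 260 ≈ 1.45385.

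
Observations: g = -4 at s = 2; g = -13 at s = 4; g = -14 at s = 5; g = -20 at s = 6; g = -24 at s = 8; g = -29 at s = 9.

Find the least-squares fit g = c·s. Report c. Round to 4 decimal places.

Normal-equation sums: Σs·s = 226.
And Σs·g = -703.
Normal equations: [[226]]·[c]ᵀ = [-703]ᵀ.
Hence c = -703 / 226 ≈ -3.11062.

c = -3.1106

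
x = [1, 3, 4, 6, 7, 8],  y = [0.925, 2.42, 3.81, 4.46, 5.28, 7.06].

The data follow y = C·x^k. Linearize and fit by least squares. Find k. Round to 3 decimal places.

With ln yᵢ as the transformed response and ln xᵢ as the regressor:
XᵀX = [[14.4498, 8.3020]; [8.3020, 6]], rhs = [12.8062, 7.2570]ᵀ  (here Σln x = 8.3020, Σ(ln x)² = 14.4498, Σln y = 7.2570, Σln x·ln y = 12.8062).
Δ = 14.4498·6 − (8.3020)² = 17.7753; k = (12.8062·6 − 8.3020·7.2570)/17.7753 = 0.93331, ln C = (14.4498·7.2570 − 8.3020·12.8062)/17.7753 = -0.08190.

k = 0.933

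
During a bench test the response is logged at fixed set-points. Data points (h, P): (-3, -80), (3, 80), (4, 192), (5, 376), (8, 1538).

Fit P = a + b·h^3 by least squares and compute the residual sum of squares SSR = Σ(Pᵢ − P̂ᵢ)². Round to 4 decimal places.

Compute the Gram sums: Σ1 = 5, Σh^3 = 701, Σh^3·h^3 = 283323.
Right-hand side: ΣP = 2106, Σh^3·P = 851064.
So AᵀA·[a, b]ᵀ = AᵀP: [[5, 701]; [701, 283323]]·[a, b]ᵀ = [2106, 851064]ᵀ.
Δ = 5·283323 − 701² = 925214.
a = (2106·283323 − 701·851064)/925214 = 41187/462607; b = (5·851064 − 701·2106)/925214 = 1389507/462607.
Residuals: 466942/462607, -549316/462607, -149091/462607, 210670/462607, 20795/462607; SSR = 1268518/462607.

SSR = 2.7421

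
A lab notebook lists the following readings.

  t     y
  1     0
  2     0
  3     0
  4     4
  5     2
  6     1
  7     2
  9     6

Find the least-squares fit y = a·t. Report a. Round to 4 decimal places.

MᵀM·[a]ᵀ = Mᵀy reads: 221·a = 100.
a = 100/221 = 0.452489.

a = 0.4525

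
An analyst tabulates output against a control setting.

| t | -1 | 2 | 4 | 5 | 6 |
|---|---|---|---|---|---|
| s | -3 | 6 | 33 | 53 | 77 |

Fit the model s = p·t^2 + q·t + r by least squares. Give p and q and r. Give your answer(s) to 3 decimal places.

p = 2.110, q = 0.883, r = -4.224

With design matrix A, AᵀA = [[2194, 412, 82]; [412, 82, 16]; [82, 16, 5]] and Aᵀs = [4646, 874, 166]ᵀ.
Row-reducing yields p = 905/429, q = 379/429, r = -604/143.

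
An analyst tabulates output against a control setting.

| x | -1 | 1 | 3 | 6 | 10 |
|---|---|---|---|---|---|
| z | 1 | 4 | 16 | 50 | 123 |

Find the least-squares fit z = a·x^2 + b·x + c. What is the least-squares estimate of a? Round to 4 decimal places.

Sums needed: Σx^2·x^2 = 11379, Σx^2·x = 1243, Σx^2 = 147, Σx·x = 147, Σx = 19, Σ1 = 5.
For Aᵀz: Σx^2·z = 14249, Σx·z = 1581, Σz = 194.
Solving the 3×3 system (Gaussian elimination) gives a = 19281/18586, b = 16624/9293, c = 27933/18586.

a = 1.0374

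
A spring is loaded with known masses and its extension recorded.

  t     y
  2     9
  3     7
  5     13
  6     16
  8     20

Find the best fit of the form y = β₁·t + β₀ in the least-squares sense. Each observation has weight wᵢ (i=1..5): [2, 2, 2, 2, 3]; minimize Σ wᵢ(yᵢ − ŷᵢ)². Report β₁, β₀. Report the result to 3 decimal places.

β₁ = 2.119, β₀ = 2.848

Entries of XᵀWX: Σwᵢ·t·t = 340, Σwᵢ·t = 56, Σwᵢ·1 = 11.
Right-hand side: Σwᵢ·t·y = 880, Σwᵢ·y = 150.
Determinant 340·11 − 56² = 604.
β₁ = (880·11 − 56·150)/604 = 320/151; β₀ = (340·150 − 56·880)/604 = 430/151.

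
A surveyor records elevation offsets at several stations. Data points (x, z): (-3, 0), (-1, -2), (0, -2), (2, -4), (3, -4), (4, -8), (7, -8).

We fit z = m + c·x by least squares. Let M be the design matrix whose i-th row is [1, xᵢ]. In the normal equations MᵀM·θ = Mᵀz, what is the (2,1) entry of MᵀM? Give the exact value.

12

Row 2 ↔ basis x, column 1 ↔ basis 1, so (MᵀM)_{2,1} = Σᵢ x = (-3)·(1) + (-1)·(1) + (0)·(1) + (2)·(1) + (3)·(1) + (4)·(1) + (7)·(1) = 12.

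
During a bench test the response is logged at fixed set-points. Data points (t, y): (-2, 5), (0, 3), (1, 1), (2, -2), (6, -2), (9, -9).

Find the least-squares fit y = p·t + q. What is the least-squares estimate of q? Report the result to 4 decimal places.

q = 2.3840

From the data, Σt·t = 126, Σt = 16, Σ1 = 6.
Right-hand side: Σt·y = -106, Σy = -4.
So AᵀA·[p, q]ᵀ = Aᵀy: [[126, 16]; [16, 6]]·[p, q]ᵀ = [-106, -4]ᵀ.
Eliminating q: 6·(row 1) − 16·(row 2) gives 500·p = 6·(-106) − 16·(-4) = -572, so p = -143/125.
Then q = ((-4) − 16·(-143/125))/6 = 298/125.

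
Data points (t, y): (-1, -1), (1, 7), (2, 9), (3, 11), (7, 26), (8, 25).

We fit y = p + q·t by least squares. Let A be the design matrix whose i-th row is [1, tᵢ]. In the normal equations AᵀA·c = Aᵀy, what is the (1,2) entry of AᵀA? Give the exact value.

Row 1 ↔ basis 1, column 2 ↔ basis t, so (AᵀA)_{1,2} = Σᵢ t = (1)·(-1) + (1)·(1) + (1)·(2) + (1)·(3) + (1)·(7) + (1)·(8) = 20.

20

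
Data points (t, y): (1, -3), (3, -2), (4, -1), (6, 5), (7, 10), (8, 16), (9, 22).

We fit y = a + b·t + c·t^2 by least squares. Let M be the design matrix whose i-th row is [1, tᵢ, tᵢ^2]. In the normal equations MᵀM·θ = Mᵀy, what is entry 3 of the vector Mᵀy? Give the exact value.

Entry 3 ↔ basis t^2, so (Mᵀy)_{3} = Σᵢ (t^2)·yᵢ = (1)·(-3) + (9)·(-2) + (16)·(-1) + (36)·(5) + (49)·(10) + (64)·(16) + (81)·(22) = 3439.

3439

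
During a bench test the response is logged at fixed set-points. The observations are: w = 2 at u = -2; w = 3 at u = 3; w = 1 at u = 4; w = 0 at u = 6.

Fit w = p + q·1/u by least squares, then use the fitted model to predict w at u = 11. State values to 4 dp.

Forming AᵀA = [[4, 1/4]; [1/4, 65/144]] and Aᵀw = [6, 1/4]ᵀ gives AᵀA·[p, q]ᵀ = Aᵀw.
det = 4·(65/144) − (1/4)² = 251/144.
p = (6·(65/144) − (1/4)·(1/4))/(251/144) = 381/251; q = (4·(1/4) − (1/4)·6)/(251/144) = -72/251.
At u = 11: ŵ = (381/251)·(1) + (-72/251)·(1/11) = 4119/2761.

ŵ = 1.4919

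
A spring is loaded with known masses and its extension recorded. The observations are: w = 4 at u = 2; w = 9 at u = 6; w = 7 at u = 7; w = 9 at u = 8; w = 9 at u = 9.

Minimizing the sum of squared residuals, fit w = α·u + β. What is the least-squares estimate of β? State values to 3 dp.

β = 3.041

The normal equations are: 234·α + 32·β = 264;  32·α + 5·β = 38.
(Σu·u = 234, Σu = 32, Σ1 = 5, Σu·w = 264, Σw = 38.)
Determinant 234·5 − 32² = 146.
α = (264·5 − 32·38)/146 = 52/73; β = (234·38 − 32·264)/146 = 222/73.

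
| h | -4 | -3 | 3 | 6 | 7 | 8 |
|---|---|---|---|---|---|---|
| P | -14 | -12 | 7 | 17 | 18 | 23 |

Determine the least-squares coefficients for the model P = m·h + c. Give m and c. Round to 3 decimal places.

m = 3.074, c = -2.210

Setting ∂/∂m … = 0 gives: 183·m + 17·c = 525;  17·m + 6·c = 39.
(Σh·h = 183, Σh = 17, Σ1 = 6, Σh·P = 525, ΣP = 39.)
Eliminating c: 6·(row 1) − 17·(row 2) gives 809·m = 6·525 − 17·39 = 2487, so m = 2487/809.
Then c = (39 − 17·(2487/809))/6 = -1788/809.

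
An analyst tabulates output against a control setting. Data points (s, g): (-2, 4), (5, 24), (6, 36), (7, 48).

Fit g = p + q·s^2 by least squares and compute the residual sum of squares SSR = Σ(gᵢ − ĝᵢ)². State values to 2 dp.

SSR = 0.73

Forming XᵀX = [[4, 114]; [114, 4338]] and Xᵀg = [112, 4264]ᵀ gives XᵀX·[p, q]ᵀ = Xᵀg.
Eliminating q: 4338·(row 1) − 114·(row 2) gives 4356·p = 4338·112 − 114·4264 = -240, so p = -20/363.
Then q = (4264 − 114·(-20/363))/4338 = 1072/1089.
Residuals: 128/1089, -604/1089, 224/363, -196/1089; SSR = 800/1089.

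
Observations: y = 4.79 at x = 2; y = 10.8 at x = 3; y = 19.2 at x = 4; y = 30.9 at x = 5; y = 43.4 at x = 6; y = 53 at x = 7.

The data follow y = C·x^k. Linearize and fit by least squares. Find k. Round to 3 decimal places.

k = 1.958

With ln yᵢ as the transformed response and ln xᵢ as the regressor:
XᵀX = [[13.1965, 8.5252]; [8.5252, 6]], rhs = [27.7996, 18.0725]ᵀ  (here Σln x = 8.5252, Σ(ln x)² = 13.1965, Σln y = 18.0725, Σln x·ln y = 27.7996).
Solving (det = 6.5005): k = 1.95780, ln C = 0.23032.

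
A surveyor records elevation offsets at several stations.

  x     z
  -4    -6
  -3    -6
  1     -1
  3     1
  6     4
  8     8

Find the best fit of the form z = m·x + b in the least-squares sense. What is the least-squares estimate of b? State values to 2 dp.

b = -2.11

Forming AᵀA = [[135, 11]; [11, 6]] and Aᵀz = [132, 0]ᵀ gives AᵀA·[m, b]ᵀ = Aᵀz.
Determinant 135·6 − 11² = 689.
m = (132·6 − 11·0)/689 = 792/689; b = (135·0 − 11·132)/689 = -1452/689.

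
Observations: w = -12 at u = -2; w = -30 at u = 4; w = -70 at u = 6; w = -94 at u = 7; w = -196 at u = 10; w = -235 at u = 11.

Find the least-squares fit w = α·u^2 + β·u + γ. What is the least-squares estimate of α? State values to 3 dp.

α = -2.016

Sums needed: Σu^2·u^2 = 28610, Σu^2·u = 2946, Σu^2 = 326, Σu·u = 326, Σu = 36, Σ1 = 6.
And Σu^2·w = -55689, Σu·w = -5719, Σw = -637.
So AᵀA·[α, β, γ]ᵀ = Aᵀw: [[28610, 2946, 326]; [2946, 326, 36]; [326, 36, 6]]·[α, β, γ]ᵀ = [-55689, -5719, -637]ᵀ.
Inverting the 3×3 Gram matrix, [α, β, γ]ᵀ = [-12017/5962, 13339/14905, -30139/14905]ᵀ.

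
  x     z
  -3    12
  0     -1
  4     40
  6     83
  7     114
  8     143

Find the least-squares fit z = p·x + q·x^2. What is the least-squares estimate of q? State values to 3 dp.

q = 1.998

Normal-equation sums: Σx·x = 174, Σx·x^2 = 1108, Σx^2·x^2 = 8130.
Moment sums: Σx·z = 2564, Σx^2·z = 18474.
Normal equations: [[174, 1108]; [1108, 8130]]·[p, q]ᵀ = [2564, 18474]ᵀ.
det = 174·8130 − 1108² = 186956.
p = (2564·8130 − 1108·18474)/186956 = 94032/46739; q = (174·18474 − 1108·2564)/186956 = 93391/46739.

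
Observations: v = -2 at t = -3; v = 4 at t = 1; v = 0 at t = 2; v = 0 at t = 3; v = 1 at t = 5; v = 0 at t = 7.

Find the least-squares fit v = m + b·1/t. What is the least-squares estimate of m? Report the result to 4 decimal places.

With design matrix A, AᵀA = [[6, 129/70]; [129/70, 67589/44100]] and Aᵀv = [3, 73/15]ᵀ.
det = 6·(67589/44100) − (129/70)² = 17051/2940.
m = (3·(67589/44100) − (129/70)·(73/15))/(17051/2940) = -64249/85255; b = (6·(73/15) − (129/70)·3)/(17051/2940) = 69594/17051.

m = -0.7536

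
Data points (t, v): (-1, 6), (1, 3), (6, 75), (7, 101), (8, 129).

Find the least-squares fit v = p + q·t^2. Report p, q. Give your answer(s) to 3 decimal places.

From the data, Σ1 = 5, Σt^2 = 151, Σt^2·t^2 = 7795.
And Σv = 314, Σt^2·v = 15914.
Determinant 5·7795 − 151² = 16174.
p = (314·7795 − 151·15914)/16174 = 22308/8087; q = (5·15914 − 151·314)/16174 = 16078/8087.

p = 2.759, q = 1.988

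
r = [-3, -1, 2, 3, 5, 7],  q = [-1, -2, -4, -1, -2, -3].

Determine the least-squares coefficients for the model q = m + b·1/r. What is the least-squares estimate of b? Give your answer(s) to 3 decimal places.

Compute the Gram sums: Σ1 = 6, Σ1/r = -11/70, Σ1/r·1/r = 67589/44100.
Right-hand side: Σq = -13, Σ1/r·q = -29/35.
det = 6·(67589/44100) − (-11/70)² = 26963/2940.
m = ((-13)·(67589/44100) − (-11/70)·(-29/35))/(26963/2940) = -884399/404445; b = (6·(-29/35) − (-11/70)·(-13))/(26963/2940) = -20622/26963.

b = -0.765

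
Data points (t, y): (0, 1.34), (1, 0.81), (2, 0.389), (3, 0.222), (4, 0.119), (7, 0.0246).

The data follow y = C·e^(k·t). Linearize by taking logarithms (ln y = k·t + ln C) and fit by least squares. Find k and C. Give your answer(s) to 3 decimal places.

k = -0.578, C = 1.312

Linearized form: ln y = k·t + ln C. From the 6 transformed points,
Σt = 17.0000, Σ(t)² = 79.0000, Σln y = -8.2009, Σt·ln y = -41.0639.
Equations: 79.0000·k + 17.0000·ln C = -41.0639;  17.0000·k + 6·ln C = -8.2009.
Δ = 79.0000·6 − (17.0000)² = 185.0000; k = (-41.0639·6 − 17.0000·-8.2009)/185.0000 = -0.57820, ln C = (79.0000·-8.2009 − 17.0000·-41.0639)/185.0000 = 0.27141, so C = exp(0.27141) = 1.31182.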